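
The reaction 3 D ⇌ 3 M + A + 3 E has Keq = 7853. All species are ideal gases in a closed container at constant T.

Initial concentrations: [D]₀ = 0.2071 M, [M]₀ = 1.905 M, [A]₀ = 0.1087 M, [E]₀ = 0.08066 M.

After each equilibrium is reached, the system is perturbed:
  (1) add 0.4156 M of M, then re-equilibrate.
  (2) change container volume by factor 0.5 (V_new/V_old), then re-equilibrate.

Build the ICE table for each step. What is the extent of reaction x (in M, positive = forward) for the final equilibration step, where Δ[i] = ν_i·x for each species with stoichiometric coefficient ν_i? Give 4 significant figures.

Q₀ = 0.0444 vs Keq = 7853 ⇒ Q<K, forward
Step 1:
                   D          M          A          E
  I           0.2071      1.905     0.1087    0.08066
  C          -0.1911     0.1911    0.06372     0.1911
  E          0.01595      2.096     0.1724     0.2718
  solve Keq expr → x = 0.06372; check Q = 7853
Then add 0.4156 M of M.
Step 2:
                   D          M          A          E
  I          0.01595      2.512     0.1724     0.2718
  C         0.002902  -0.002902 -9.6726e-04  -0.002902
  E          0.01886      2.509     0.1714     0.2689
  solve Keq expr → x = -9.6726e-04; check Q = 7853
Then change container volume by factor 0.5 (V_new/V_old).
Step 3:
                   D          M          A          E
  I          0.03771      5.018     0.3429     0.5378
  C          0.04689   -0.04689   -0.01563   -0.04689
  E           0.0846      4.971     0.3273     0.4909
  solve Keq expr → x = -0.01563; check Q = 7853

x = -0.01563 M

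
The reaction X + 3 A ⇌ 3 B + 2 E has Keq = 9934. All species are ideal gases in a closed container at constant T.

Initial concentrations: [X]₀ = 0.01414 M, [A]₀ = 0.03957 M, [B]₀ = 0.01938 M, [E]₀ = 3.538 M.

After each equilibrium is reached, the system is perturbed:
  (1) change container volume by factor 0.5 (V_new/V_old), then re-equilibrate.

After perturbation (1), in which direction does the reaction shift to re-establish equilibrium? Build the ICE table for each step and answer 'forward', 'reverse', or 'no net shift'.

Q₀ = 104 vs Keq = 9934 ⇒ Q<K, forward
Step 1:
                   X          A          B          E
  I          0.01414    0.03957    0.01938      3.538
  C        -0.006265    -0.0188     0.0188    0.01253
  E         0.007875    0.02077    0.03818      3.551
  solve Keq expr → x = 0.006265; check Q = 9934
Then change container volume by factor 0.5 (V_new/V_old).
Step 2:
                   X          A          B          E
  I          0.01575    0.04155    0.07635      7.101
  C         0.001793   0.005378  -0.005378  -0.003586
  E          0.01754    0.04693    0.07097      7.097
  solve Keq expr → x = -0.001793; check Q = 9934

Direction: reverse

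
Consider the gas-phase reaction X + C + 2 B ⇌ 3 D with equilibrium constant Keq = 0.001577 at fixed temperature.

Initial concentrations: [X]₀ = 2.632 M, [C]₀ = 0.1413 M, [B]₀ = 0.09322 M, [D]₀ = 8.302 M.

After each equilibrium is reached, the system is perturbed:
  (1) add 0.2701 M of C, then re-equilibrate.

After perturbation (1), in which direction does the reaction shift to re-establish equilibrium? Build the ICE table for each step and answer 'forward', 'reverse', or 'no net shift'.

Q₀ = 1.7705e+05 vs Keq = 0.001577 ⇒ Q>K, reverse
Step 1:
                    X           C           B           D
  Initial       2.632      0.1413     0.09322       8.302
  Change        2.494       2.494       4.988      -7.483
  Equil         5.126       2.635       5.082      0.8194
  solve Keq expr → x = -2.494; check Q = 0.001577
Then add 0.2701 M of C.
Step 2:
                    X           C           B           D
  Initial       5.126       2.906       5.082      0.8194
  Change    -0.008028   -0.008028    -0.01606     0.02408
  Equil         5.118       2.898       5.066      0.8435
  solve Keq expr → x = 0.008028; check Q = 0.001577

Direction: forward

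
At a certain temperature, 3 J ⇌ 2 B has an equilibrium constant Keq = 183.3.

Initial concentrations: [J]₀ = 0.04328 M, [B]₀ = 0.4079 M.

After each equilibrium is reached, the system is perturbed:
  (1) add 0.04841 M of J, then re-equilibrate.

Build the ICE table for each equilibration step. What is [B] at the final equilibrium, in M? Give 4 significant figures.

[B]_eq = 0.4048 M

Q₀ = 2052 vs Keq = 183.3 ⇒ Q>K, reverse
Step 1:
                  J         B
  init      0.04328    0.4079
  Δ         0.04837  -0.03225
  eq        0.09165    0.3757
  solve Keq expr → x = -0.01612; check Q = 183.3
Then add 0.04841 M of J.
Step 2:
                  J         B
  init       0.1401    0.3757
  Δ        -0.04373   0.02915
  eq        0.09633    0.4048
  solve Keq expr → x = 0.01458; check Q = 183.3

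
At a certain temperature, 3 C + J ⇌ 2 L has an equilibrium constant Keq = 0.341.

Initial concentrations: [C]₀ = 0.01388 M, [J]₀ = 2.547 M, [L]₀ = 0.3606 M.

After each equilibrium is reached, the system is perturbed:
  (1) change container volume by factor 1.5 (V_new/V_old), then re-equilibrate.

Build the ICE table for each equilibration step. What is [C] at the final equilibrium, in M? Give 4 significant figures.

Q₀ = 1.9092e+04 vs Keq = 0.341 ⇒ Q>K, reverse
Step 1:
                    C           J           L
  init        0.01388       2.547      0.3606
  Δ            0.2956     0.09854     -0.1971
  eq           0.3095       2.646      0.1635
  solve Keq expr → x = -0.09854; check Q = 0.341
Then change container volume by factor 1.5 (V_new/V_old).
Step 2:
                    C           J           L
  init         0.2063       1.764       0.109
  Δ           0.02974    0.009912    -0.01982
  eq           0.2361       1.774      0.0892
  solve Keq expr → x = -0.009912; check Q = 0.341

[C]_eq = 0.2361 M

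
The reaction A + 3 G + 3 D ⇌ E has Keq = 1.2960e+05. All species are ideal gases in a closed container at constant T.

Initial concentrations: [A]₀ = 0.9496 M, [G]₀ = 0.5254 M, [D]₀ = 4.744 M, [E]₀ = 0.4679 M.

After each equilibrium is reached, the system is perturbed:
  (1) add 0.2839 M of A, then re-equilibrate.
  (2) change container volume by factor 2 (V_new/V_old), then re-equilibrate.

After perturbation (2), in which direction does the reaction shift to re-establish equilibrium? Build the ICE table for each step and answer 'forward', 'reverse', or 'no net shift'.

Direction: reverse

Q₀ = 0.03182 vs Keq = 1.2960e+05 ⇒ Q<K, forward
Step 1:
                  A         G         D         E
  init       0.9496    0.5254     4.744    0.4679
  Δ         -0.1737    -0.521    -0.521    0.1737
  eq         0.7759  0.004392     4.223    0.6416
  solve Keq expr → x = 0.1737; check Q = 1.2960e+05
Then add 0.2839 M of A.
Step 2:
                  A         G         D         E
  init         1.06  0.004392     4.223    0.6416
  Δ       -1.4422e-04 -4.3266e-04 -4.3266e-04 1.4422e-04
  eq           1.06  0.003959     4.223    0.6417
  solve Keq expr → x = 1.4422e-04; check Q = 1.2960e+05
Then change container volume by factor 2 (V_new/V_old).
Step 3:
                  A         G         D         E
  init       0.5298   0.00198     2.111    0.3209
  Δ        0.001964  0.005891  0.005891 -0.001964
  eq         0.5318  0.007871     2.117    0.3189
  solve Keq expr → x = -0.001964; check Q = 1.2960e+05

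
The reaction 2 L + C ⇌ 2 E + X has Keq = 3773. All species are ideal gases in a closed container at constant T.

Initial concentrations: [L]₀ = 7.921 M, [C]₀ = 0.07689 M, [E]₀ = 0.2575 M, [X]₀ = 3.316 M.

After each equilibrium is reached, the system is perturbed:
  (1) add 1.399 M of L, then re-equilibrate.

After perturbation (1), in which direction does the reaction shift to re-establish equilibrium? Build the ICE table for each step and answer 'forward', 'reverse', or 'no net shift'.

Q₀ = 0.04558 vs Keq = 3773 ⇒ Q<K, forward
Step 1:
                   L          C          E          X
  init         7.921    0.07689     0.2575      3.316
  Δ          -0.1538   -0.07689     0.1538    0.07689
  eq           7.767 2.5212e-06     0.4113      3.393
  solve Keq expr → x = 0.07689; check Q = 3773
Then add 1.399 M of L.
Step 2:
                   L          C          E          X
  init         9.166 2.5212e-06     0.4113      3.393
  Δ       -1.4217e-06 -7.1087e-07 1.4217e-06 7.1087e-07
  eq           9.166 1.8104e-06     0.4113      3.393
  solve Keq expr → x = 7.1087e-07; check Q = 3773

Direction: forward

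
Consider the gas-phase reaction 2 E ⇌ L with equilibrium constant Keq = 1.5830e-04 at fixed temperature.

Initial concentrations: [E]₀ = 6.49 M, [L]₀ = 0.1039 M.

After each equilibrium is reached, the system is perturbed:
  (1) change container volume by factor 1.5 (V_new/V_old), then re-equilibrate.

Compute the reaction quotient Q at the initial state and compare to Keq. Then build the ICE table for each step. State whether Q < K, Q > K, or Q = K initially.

Q₀ = 0.002467; Q > K (proceeds reverse)

Q₀ = 0.002467 vs Keq = 1.5830e-04 ⇒ Q>K, reverse
Step 1:
                  E         L
  Initial      6.49    0.1039
  Change     0.1937  -0.09683
  Equil       6.684  0.007071
  solve Keq expr → x = -0.09683; check Q = 1.5830e-04
Then change container volume by factor 1.5 (V_new/V_old).
Step 2:
                  E         L
  Initial     4.456  0.004714
  Change   0.003134 -0.001567
  Equil       4.459  0.003147
  solve Keq expr → x = -0.001567; check Q = 1.5830e-04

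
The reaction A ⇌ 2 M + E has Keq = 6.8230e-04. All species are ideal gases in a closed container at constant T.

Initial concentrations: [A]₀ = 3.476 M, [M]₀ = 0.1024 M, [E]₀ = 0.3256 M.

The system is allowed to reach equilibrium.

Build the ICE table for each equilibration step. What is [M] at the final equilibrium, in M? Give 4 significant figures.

Q₀ = 9.8221e-04 vs Keq = 6.8230e-04 ⇒ Q>K, reverse
Step 1:
                    A           M           E
  Initial       3.476      0.1024      0.3256
  Change     0.007947    -0.01589   -0.007947
  Equil         3.484     0.08651      0.3177
  solve Keq expr → x = -0.007947; check Q = 6.8230e-04

[M]_eq = 0.08651 M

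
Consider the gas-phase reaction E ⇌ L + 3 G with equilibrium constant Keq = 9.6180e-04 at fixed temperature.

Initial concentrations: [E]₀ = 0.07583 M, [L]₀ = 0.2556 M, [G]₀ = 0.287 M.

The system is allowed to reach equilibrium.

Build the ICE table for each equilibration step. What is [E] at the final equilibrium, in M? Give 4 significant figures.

Q₀ = 0.07968 vs Keq = 9.6180e-04 ⇒ Q>K, reverse
Step 1:
                  E         L         G
  Initial   0.07583    0.2556     0.287
  Change    0.06582  -0.06582   -0.1975
  Equil      0.1417    0.1898   0.08954
  solve Keq expr → x = -0.06582; check Q = 9.6180e-04

[E]_eq = 0.1417 M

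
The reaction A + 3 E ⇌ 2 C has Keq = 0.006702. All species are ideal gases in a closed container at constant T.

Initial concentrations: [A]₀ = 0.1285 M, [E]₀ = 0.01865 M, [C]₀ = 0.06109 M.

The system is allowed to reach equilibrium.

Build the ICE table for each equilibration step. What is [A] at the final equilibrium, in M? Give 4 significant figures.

Q₀ = 4477 vs Keq = 0.006702 ⇒ Q>K, reverse
Step 1:
                  A         E         C
  I          0.1285   0.01865   0.06109
  C         0.02996   0.08989  -0.05992
  E          0.1585    0.1085  0.001165
  solve Keq expr → x = -0.02996; check Q = 0.006702

[A]_eq = 0.1585 M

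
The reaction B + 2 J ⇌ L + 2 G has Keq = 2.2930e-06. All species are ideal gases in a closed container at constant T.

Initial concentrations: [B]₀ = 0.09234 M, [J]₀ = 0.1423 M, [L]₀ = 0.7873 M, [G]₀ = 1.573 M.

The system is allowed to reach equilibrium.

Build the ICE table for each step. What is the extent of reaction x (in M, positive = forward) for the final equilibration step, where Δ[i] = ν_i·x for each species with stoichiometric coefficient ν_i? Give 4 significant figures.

x = -0.7755 M

Q₀ = 1042 vs Keq = 2.2930e-06 ⇒ Q>K, reverse
Step 1:
                  B         J         L         G
  I         0.09234    0.1423    0.7873     1.573
  C          0.7755     1.551   -0.7755    -1.551
  E          0.8678     1.693    0.0118   0.02199
  solve Keq expr → x = -0.7755; check Q = 2.2930e-06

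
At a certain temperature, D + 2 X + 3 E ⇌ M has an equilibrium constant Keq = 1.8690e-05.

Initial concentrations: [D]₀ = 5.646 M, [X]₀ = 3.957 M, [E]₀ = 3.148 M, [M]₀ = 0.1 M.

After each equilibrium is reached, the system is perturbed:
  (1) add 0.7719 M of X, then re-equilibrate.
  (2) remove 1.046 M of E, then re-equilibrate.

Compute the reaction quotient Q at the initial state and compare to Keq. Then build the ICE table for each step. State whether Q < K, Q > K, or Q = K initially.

Q₀ = 3.6260e-05 vs Keq = 1.8690e-05 ⇒ Q>K, reverse
Step 1:
                  D         X         E         M
  I           5.646     3.957     3.148       0.1
  C         0.03964   0.07928    0.1189  -0.03964
  E           5.686     4.036     3.267   0.06036
  solve Keq expr → x = -0.03964; check Q = 1.8690e-05
Then add 0.7719 M of X.
Step 2:
                  D         X         E         M
  I           5.686     4.808     3.267   0.06036
  C        -0.01926  -0.03853  -0.05779   0.01926
  E           5.666      4.77     3.209   0.07962
  solve Keq expr → x = 0.01926; check Q = 1.8690e-05
Then remove 1.046 M of E.
Step 3:
                  D         X         E         M
  I           5.666      4.77     2.163   0.07962
  C          0.0485     0.097    0.1455   -0.0485
  E           5.715     4.867     2.309   0.03113
  solve Keq expr → x = -0.0485; check Q = 1.8690e-05

Q₀ = 3.6260e-05; Q > K (proceeds reverse)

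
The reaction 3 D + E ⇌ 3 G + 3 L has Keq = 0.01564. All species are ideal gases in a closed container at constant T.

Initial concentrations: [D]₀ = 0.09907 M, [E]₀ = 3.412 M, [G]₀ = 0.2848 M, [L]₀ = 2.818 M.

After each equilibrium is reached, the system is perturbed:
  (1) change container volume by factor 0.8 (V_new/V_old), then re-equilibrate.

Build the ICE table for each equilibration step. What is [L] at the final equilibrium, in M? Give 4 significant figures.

[L]_eq = 3.221 M

Q₀ = 155.8 vs Keq = 0.01564 ⇒ Q>K, reverse
Step 1:
                    D           E           G           L
  I           0.09907       3.412      0.2848       2.818
  C            0.2356     0.07854     -0.2356     -0.2356
  E            0.3347       3.491     0.04917       2.582
  solve Keq expr → x = -0.07854; check Q = 0.01564
Then change container volume by factor 0.8 (V_new/V_old).
Step 2:
                    D           E           G           L
  I            0.4184       4.363     0.06146       3.228
  C          0.007421    0.002474   -0.007421   -0.007421
  E            0.4258       4.366     0.05404       3.221
  solve Keq expr → x = -0.002474; check Q = 0.01564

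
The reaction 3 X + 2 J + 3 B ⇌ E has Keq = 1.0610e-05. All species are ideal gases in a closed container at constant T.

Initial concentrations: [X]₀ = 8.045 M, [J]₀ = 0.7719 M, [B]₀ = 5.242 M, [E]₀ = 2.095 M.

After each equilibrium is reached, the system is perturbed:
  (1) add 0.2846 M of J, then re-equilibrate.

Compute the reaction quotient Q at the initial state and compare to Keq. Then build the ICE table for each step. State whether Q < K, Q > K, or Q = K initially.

Q₀ = 4.6881e-05; Q > K (proceeds reverse)

Q₀ = 4.6881e-05 vs Keq = 1.0610e-05 ⇒ Q>K, reverse
Step 1:
                   X          J          B          E
  init         8.045     0.7719      5.242      2.095
  Δ           0.6044     0.4029     0.6044    -0.2015
  eq           8.649      1.175      5.846      1.894
  solve Keq expr → x = -0.2015; check Q = 1.0610e-05
Then add 0.2846 M of J.
Step 2:
                   X          J          B          E
  init         8.649      1.459      5.846      1.894
  Δ           -0.216     -0.144     -0.216    0.07199
  eq           8.433      1.315       5.63      1.966
  solve Keq expr → x = 0.07199; check Q = 1.0610e-05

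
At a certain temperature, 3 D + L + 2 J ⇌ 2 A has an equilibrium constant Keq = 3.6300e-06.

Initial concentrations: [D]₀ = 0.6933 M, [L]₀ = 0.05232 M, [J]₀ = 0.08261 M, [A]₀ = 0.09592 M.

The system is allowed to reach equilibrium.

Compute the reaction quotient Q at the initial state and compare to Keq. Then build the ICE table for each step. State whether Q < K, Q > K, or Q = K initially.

Q₀ = 77.33 vs Keq = 3.6300e-06 ⇒ Q>K, reverse
Step 1:
                   D          L          J          A
  I           0.6933    0.05232    0.08261    0.09592
  C           0.1438    0.04792    0.09584   -0.09584
  E           0.8371     0.1002     0.1784 8.2435e-05
  solve Keq expr → x = -0.04792; check Q = 3.6300e-06

Q₀ = 77.33; Q > K (proceeds reverse)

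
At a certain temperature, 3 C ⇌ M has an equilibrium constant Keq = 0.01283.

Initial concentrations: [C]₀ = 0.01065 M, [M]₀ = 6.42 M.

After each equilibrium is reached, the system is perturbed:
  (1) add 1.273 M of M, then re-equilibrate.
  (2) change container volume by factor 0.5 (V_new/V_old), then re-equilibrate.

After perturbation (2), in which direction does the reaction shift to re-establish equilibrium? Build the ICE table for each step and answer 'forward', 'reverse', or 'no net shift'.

Direction: forward

Q₀ = 5.3148e+06 vs Keq = 0.01283 ⇒ Q>K, reverse
Step 1:
                   C          M
  init       0.01065       6.42
  Δ            6.847     -2.282
  eq           6.858      4.138
  solve Keq expr → x = -2.282; check Q = 0.01283
Then add 1.273 M of M.
Step 2:
                   C          M
  init         6.858      5.411
  Δ            0.555     -0.185
  eq           7.413      5.226
  solve Keq expr → x = -0.185; check Q = 0.01283
Then change container volume by factor 0.5 (V_new/V_old).
Step 3:
                   C          M
  init         14.83      10.45
  Δ           -5.013      1.671
  eq           9.813      12.12
  solve Keq expr → x = 1.671; check Q = 0.01283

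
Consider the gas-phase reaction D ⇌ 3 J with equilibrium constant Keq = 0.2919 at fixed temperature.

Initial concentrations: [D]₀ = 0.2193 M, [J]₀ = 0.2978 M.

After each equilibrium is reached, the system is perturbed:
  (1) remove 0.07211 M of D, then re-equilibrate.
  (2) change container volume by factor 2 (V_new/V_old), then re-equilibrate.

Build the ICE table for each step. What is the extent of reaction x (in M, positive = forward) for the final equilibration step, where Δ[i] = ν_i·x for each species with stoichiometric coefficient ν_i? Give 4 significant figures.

Q₀ = 0.1204 vs Keq = 0.2919 ⇒ Q<K, forward
Step 1:
                   D          J
  I           0.2193     0.2978
  C         -0.02812    0.08435
  E           0.1912     0.3821
  solve Keq expr → x = 0.02812; check Q = 0.2919
Then remove 0.07211 M of D.
Step 2:
                   D          J
  I           0.1191     0.3821
  C          0.01438   -0.04315
  E           0.1335      0.339
  solve Keq expr → x = -0.01438; check Q = 0.2919
Then change container volume by factor 2 (V_new/V_old).
Step 3:
                   D          J
  I          0.06673     0.1695
  C         -0.02199    0.06598
  E          0.04473     0.2355
  solve Keq expr → x = 0.02199; check Q = 0.2919

x = 0.02199 M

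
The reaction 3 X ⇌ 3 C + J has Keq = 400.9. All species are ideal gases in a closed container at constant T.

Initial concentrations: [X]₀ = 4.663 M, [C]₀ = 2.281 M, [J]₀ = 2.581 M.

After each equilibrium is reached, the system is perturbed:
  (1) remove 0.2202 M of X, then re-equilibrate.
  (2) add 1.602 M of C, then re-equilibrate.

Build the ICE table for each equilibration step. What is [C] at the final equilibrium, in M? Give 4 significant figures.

[C]_eq = 6.895 M

Q₀ = 0.3021 vs Keq = 400.9 ⇒ Q<K, forward
Step 1:
                    X           C           J
  I             4.663       2.281       2.581
  C            -3.456       3.456       1.152
  E             1.207       5.737       3.733
  solve Keq expr → x = 1.152; check Q = 400.9
Then remove 0.2202 M of X.
Step 2:
                    X           C           J
  I            0.9868       5.737       3.733
  C            0.1768     -0.1768    -0.05894
  E             1.164        5.56       3.674
  solve Keq expr → x = -0.05894; check Q = 400.9
Then add 1.602 M of C.
Step 3:
                    X           C           J
  I             1.164       7.162       3.674
  C            0.2675     -0.2675    -0.08917
  E             1.431       6.895       3.585
  solve Keq expr → x = -0.08917; check Q = 400.9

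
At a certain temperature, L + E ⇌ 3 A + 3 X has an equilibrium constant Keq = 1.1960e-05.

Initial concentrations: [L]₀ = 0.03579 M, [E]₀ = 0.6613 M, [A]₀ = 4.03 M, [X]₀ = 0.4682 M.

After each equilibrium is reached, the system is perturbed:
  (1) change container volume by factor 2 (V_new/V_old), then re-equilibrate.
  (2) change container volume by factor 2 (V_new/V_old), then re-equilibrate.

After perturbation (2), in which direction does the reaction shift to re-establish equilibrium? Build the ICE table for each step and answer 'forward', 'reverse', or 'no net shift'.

Q₀ = 283.8 vs Keq = 1.1960e-05 ⇒ Q>K, reverse
Step 1:
                   L          E          A          X
  I          0.03579     0.6613       4.03     0.4682
  C           0.1549     0.1549    -0.4647    -0.4647
  E           0.1907     0.8162      3.565    0.00345
  solve Keq expr → x = -0.1549; check Q = 1.1960e-05
Then change container volume by factor 2 (V_new/V_old).
Step 2:
                   L          E          A          X
  I          0.09535     0.4081      1.783   0.001725
  C       -8.6650e-04 -8.6650e-04   0.002599   0.002599
  E          0.09449     0.4072      1.785   0.004325
  solve Keq expr → x = 8.6650e-04; check Q = 1.1960e-05
Then change container volume by factor 2 (V_new/V_old).
Step 3:
                   L          E          A          X
  I          0.04724     0.2036     0.8926   0.002162
  C        -0.001072  -0.001072   0.003216   0.003216
  E          0.04617     0.2025     0.8958   0.005378
  solve Keq expr → x = 0.001072; check Q = 1.1960e-05

Direction: forward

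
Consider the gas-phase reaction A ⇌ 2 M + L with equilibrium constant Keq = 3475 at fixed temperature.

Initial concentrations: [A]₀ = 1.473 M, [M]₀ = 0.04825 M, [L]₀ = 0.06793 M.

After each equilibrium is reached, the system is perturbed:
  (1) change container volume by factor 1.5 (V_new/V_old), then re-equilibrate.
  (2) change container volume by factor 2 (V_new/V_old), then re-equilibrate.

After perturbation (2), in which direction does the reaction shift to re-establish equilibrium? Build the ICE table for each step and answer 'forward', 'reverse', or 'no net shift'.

Q₀ = 1.0736e-04 vs Keq = 3475 ⇒ Q<K, forward
Step 1:
                   A          M          L
  Initial      1.473    0.04825    0.06793
  Change      -1.469      2.938      1.469
  Equil     0.003945      2.986      1.537
  solve Keq expr → x = 1.469; check Q = 3475
Then change container volume by factor 1.5 (V_new/V_old).
Step 2:
                   A          M          L
  Initial    0.00263      1.991      1.025
  Change   -0.001456   0.002912   0.001456
  Equil     0.001174      1.994      1.026
  solve Keq expr → x = 0.001456; check Q = 3475
Then change container volume by factor 2 (V_new/V_old).
Step 3:
                   A          M          L
  Initial 5.8692e-04     0.9969     0.5131
  Change  -4.3981e-04 8.7962e-04 4.3981e-04
  Equil   1.4712e-04     0.9978     0.5135
  solve Keq expr → x = 4.3981e-04; check Q = 3475

Direction: forward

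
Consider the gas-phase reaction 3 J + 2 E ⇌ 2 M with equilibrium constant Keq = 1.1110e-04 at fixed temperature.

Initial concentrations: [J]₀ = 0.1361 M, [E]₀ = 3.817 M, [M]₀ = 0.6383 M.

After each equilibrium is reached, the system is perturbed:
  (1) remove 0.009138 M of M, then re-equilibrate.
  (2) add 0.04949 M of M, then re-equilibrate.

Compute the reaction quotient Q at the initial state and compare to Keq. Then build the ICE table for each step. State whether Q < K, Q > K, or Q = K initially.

Q₀ = 11.09 vs Keq = 1.1110e-04 ⇒ Q>K, reverse
Step 1:
                   J          E          M
  init        0.1361      3.817     0.6383
  Δ           0.8855     0.5903    -0.5903
  eq           1.022      4.407    0.04797
  solve Keq expr → x = -0.2952; check Q = 1.1110e-04
Then remove 0.009138 M of M.
Step 2:
                   J          E          M
  init         1.022      4.407    0.03883
  Δ         -0.01228  -0.008188   0.008188
  eq           1.009      4.399    0.04702
  solve Keq expr → x = 0.004094; check Q = 1.1110e-04
Then add 0.04949 M of M.
Step 3:
                   J          E          M
  init         1.009      4.399    0.09651
  Δ          0.06638    0.04426   -0.04426
  eq           1.076      4.443    0.05225
  solve Keq expr → x = -0.02213; check Q = 1.1110e-04

Q₀ = 11.09; Q > K (proceeds reverse)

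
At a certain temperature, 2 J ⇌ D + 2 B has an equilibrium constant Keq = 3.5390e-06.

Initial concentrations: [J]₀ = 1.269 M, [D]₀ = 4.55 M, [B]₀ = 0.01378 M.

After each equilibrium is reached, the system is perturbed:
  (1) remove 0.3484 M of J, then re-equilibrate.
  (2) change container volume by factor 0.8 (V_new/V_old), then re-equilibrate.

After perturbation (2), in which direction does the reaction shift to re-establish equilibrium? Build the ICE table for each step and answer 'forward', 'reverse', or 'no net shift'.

Direction: reverse

Q₀ = 5.3652e-04 vs Keq = 3.5390e-06 ⇒ Q>K, reverse
Step 1:
                   J          D          B
  init         1.269       4.55    0.01378
  Δ          0.01265  -0.006324   -0.01265
  eq           1.282      4.544   0.001131
  solve Keq expr → x = -0.006324; check Q = 3.5390e-06
Then remove 0.3484 M of J.
Step 2:
                   J          D          B
  init        0.9332      4.544   0.001131
  Δ       3.0719e-04 -1.5360e-04 -3.0719e-04
  eq          0.9336      4.544 8.2392e-04
  solve Keq expr → x = -1.5360e-04; check Q = 3.5390e-06
Then change container volume by factor 0.8 (V_new/V_old).
Step 3:
                   J          D          B
  init         1.167      5.679    0.00103
  Δ       1.0864e-04 -5.4320e-05 -1.0864e-04
  eq           1.167      5.679 9.2126e-04
  solve Keq expr → x = -5.4320e-05; check Q = 3.5390e-06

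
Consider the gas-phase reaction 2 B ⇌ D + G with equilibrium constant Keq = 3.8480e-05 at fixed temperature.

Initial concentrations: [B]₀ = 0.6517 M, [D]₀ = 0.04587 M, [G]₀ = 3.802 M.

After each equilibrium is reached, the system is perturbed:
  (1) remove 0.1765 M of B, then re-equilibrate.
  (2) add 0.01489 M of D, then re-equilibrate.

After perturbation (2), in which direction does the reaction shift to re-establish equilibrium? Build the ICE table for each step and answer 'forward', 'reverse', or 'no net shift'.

Direction: reverse

Q₀ = 0.4106 vs Keq = 3.8480e-05 ⇒ Q>K, reverse
Step 1:
                   B          D          G
  I           0.6517    0.04587      3.802
  C          0.09173   -0.04586   -0.04586
  E           0.7434 5.6620e-06      3.756
  solve Keq expr → x = -0.04586; check Q = 3.8480e-05
Then remove 0.1765 M of B.
Step 2:
                   B          D          G
  I           0.5669 5.6620e-06      3.756
  C       4.7386e-06 -2.3693e-06 -2.3693e-06
  E           0.5669 3.2927e-06      3.756
  solve Keq expr → x = -2.3693e-06; check Q = 3.8480e-05
Then add 0.01489 M of D.
Step 3:
                   B          D          G
  I           0.5669    0.01489      3.756
  C          0.02978   -0.01489   -0.01489
  E           0.5967 3.6623e-06      3.741
  solve Keq expr → x = -0.01489; check Q = 3.8480e-05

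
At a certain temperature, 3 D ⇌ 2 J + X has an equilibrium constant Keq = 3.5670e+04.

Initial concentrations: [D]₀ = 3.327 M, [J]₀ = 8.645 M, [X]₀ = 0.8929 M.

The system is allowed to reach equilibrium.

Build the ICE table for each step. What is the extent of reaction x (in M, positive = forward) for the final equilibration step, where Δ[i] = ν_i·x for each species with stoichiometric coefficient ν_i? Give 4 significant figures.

x = 1.048 M

Q₀ = 1.812 vs Keq = 3.5670e+04 ⇒ Q<K, forward
Step 1:
                    D           J           X
  Initial       3.327       8.645      0.8929
  Change       -3.143       2.095       1.048
  Equil        0.1844       10.74        1.94
  solve Keq expr → x = 1.048; check Q = 3.5670e+04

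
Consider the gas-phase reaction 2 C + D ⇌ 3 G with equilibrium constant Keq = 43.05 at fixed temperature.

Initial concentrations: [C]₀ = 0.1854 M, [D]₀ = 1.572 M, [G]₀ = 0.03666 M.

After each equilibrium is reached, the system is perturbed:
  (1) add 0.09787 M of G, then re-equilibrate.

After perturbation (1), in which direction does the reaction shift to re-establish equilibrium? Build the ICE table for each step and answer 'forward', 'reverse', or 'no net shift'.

Q₀ = 9.1181e-04 vs Keq = 43.05 ⇒ Q<K, forward
Step 1:
                  C         D         G
  Initial    0.1854     1.572   0.03666
  Change    -0.1663  -0.08314    0.2494
  Equil     0.01911     1.489    0.2861
  solve Keq expr → x = 0.08314; check Q = 43.05
Then add 0.09787 M of G.
Step 2:
                  C         D         G
  Initial   0.01911     1.489     0.384
  Change   0.009007  0.004504  -0.01351
  Equil     0.02812     1.493    0.3704
  solve Keq expr → x = -0.004504; check Q = 43.05

Direction: reverse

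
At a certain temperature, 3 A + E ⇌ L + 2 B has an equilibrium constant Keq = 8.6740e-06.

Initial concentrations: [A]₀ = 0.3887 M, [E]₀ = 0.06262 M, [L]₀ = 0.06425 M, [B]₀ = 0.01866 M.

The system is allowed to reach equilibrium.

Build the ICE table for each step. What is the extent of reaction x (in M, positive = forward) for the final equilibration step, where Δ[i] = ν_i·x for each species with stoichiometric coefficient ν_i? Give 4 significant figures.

x = -0.008882 M

Q₀ = 0.006083 vs Keq = 8.6740e-06 ⇒ Q>K, reverse
Step 1:
                   A          E          L          B
  I           0.3887    0.06262    0.06425    0.01866
  C          0.02665   0.008882  -0.008882   -0.01776
  E           0.4153     0.0715    0.05537 8.9589e-04
  solve Keq expr → x = -0.008882; check Q = 8.6740e-06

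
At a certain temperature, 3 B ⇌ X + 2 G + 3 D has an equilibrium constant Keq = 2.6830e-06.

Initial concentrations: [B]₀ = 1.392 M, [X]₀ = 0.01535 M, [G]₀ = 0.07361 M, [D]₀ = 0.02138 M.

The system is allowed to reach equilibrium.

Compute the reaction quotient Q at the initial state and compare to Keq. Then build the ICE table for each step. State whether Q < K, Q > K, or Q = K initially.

Q₀ = 3.0136e-10; Q < K (proceeds forward)

Q₀ = 3.0136e-10 vs Keq = 2.6830e-06 ⇒ Q<K, forward
Step 1:
                   B          X          G          D
  Initial      1.392    0.01535    0.07361    0.02138
  Change     -0.1309    0.04362    0.08723     0.1309
  Equil        1.261    0.05897     0.1608     0.1522
  solve Keq expr → x = 0.04362; check Q = 2.6830e-06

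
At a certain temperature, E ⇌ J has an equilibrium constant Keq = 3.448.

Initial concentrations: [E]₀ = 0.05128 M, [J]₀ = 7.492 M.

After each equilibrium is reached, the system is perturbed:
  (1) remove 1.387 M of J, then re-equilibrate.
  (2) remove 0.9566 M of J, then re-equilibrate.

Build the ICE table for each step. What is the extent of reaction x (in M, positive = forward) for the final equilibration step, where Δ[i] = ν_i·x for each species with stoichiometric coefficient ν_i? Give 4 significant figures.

Q₀ = 146.1 vs Keq = 3.448 ⇒ Q>K, reverse
Step 1:
                  E         J
  init      0.05128     7.492
  Δ           1.645    -1.645
  eq          1.696     5.847
  solve Keq expr → x = -1.645; check Q = 3.448
Then remove 1.387 M of J.
Step 2:
                  E         J
  init        1.696      4.46
  Δ         -0.3118    0.3118
  eq          1.384     4.772
  solve Keq expr → x = 0.3118; check Q = 3.448
Then remove 0.9566 M of J.
Step 3:
                  E         J
  init        1.384     3.816
  Δ         -0.2151    0.2151
  eq          1.169     4.031
  solve Keq expr → x = 0.2151; check Q = 3.448

x = 0.2151 M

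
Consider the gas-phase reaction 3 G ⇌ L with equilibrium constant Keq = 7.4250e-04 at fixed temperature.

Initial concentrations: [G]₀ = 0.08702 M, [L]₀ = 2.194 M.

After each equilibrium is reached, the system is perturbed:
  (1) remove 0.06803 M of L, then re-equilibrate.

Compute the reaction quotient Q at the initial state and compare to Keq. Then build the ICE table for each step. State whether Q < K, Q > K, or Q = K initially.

Q₀ = 3330; Q > K (proceeds reverse)

Q₀ = 3330 vs Keq = 7.4250e-04 ⇒ Q>K, reverse
Step 1:
                   G          L
  Initial    0.08702      2.194
  Change       6.064     -2.021
  Equil        6.151     0.1728
  solve Keq expr → x = -2.021; check Q = 7.4250e-04
Then remove 0.06803 M of L.
Step 2:
                   G          L
  Initial      6.151     0.1047
  Change     -0.1638    0.05459
  Equil        5.987     0.1593
  solve Keq expr → x = 0.05459; check Q = 7.4250e-04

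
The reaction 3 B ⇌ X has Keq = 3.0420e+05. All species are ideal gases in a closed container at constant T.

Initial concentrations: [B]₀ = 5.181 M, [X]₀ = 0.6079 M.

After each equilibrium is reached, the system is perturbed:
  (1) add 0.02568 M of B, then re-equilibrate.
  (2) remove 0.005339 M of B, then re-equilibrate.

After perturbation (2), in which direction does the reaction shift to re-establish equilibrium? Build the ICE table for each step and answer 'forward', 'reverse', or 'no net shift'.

Direction: reverse

Q₀ = 0.004371 vs Keq = 3.0420e+05 ⇒ Q<K, forward
Step 1:
                   B          X
  Initial      5.181     0.6079
  Change      -5.161       1.72
  Equil      0.01971      2.328
  solve Keq expr → x = 1.72; check Q = 3.0420e+05
Then add 0.02568 M of B.
Step 2:
                   B          X
  Initial    0.04539      2.328
  Change    -0.02566   0.008552
  Equil      0.01973      2.337
  solve Keq expr → x = 0.008552; check Q = 3.0420e+05
Then remove 0.005339 M of B.
Step 3:
                   B          X
  Initial    0.01439      2.337
  Change    0.005334  -0.001778
  Equil      0.01973      2.335
  solve Keq expr → x = -0.001778; check Q = 3.0420e+05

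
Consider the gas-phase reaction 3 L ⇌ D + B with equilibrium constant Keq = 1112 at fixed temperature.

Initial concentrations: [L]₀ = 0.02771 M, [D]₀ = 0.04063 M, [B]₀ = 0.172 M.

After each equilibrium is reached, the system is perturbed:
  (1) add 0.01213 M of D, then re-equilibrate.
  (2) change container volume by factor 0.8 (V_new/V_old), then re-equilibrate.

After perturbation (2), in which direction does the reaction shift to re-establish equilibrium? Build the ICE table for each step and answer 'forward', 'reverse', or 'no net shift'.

Direction: forward

Q₀ = 328.4 vs Keq = 1112 ⇒ Q<K, forward
Step 1:
                   L          D          B
  I          0.02771    0.04063      0.172
  C         -0.00872   0.002907   0.002907
  E          0.01899    0.04354     0.1749
  solve Keq expr → x = 0.002907; check Q = 1112
Then add 0.01213 M of D.
Step 2:
                   L          D          B
  I          0.01899    0.05567     0.1749
  C         0.001538 -5.1257e-04 -5.1257e-04
  E          0.02053    0.05515     0.1744
  solve Keq expr → x = -5.1257e-04; check Q = 1112
Then change container volume by factor 0.8 (V_new/V_old).
Step 3:
                   L          D          B
  I          0.02566    0.06894      0.218
  C        -0.001751 5.8366e-04 5.8366e-04
  E          0.02391    0.06953     0.2186
  solve Keq expr → x = 5.8366e-04; check Q = 1112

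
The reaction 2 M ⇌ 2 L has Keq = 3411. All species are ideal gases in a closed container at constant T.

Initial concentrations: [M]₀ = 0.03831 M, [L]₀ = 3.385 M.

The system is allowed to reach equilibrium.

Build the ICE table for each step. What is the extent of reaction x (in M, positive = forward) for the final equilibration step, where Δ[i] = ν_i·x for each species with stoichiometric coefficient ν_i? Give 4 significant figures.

Q₀ = 7807 vs Keq = 3411 ⇒ Q>K, reverse
Step 1:
                  M         L
  I         0.03831     3.385
  C         0.01932  -0.01932
  E         0.05763     3.366
  solve Keq expr → x = -0.009659; check Q = 3411

x = -0.009659 M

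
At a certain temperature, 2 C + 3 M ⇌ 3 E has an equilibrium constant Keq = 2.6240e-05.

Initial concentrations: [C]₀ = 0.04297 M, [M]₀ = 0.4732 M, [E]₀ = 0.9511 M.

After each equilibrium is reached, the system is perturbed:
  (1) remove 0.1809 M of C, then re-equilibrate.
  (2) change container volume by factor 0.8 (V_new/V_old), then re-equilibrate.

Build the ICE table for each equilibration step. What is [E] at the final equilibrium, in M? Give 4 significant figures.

Q₀ = 4398 vs Keq = 2.6240e-05 ⇒ Q>K, reverse
Step 1:
                  C         M         E
  Initial   0.04297    0.4732    0.9511
  Change     0.6132    0.9198   -0.9198
  Equil      0.6562     1.393   0.03126
  solve Keq expr → x = -0.3066; check Q = 2.6240e-05
Then remove 0.1809 M of C.
Step 2:
                  C         M         E
  Initial    0.4753     1.393   0.03126
  Change    0.00387  0.005805 -0.005805
  Equil      0.4792     1.399   0.02545
  solve Keq expr → x = -0.001935; check Q = 2.6240e-05
Then change container volume by factor 0.8 (V_new/V_old).
Step 3:
                  C         M         E
  Initial     0.599     1.749   0.03182
  Change  -0.003245 -0.004867  0.004867
  Equil      0.5957     1.744   0.03668
  solve Keq expr → x = 0.001622; check Q = 2.6240e-05

[E]_eq = 0.03668 M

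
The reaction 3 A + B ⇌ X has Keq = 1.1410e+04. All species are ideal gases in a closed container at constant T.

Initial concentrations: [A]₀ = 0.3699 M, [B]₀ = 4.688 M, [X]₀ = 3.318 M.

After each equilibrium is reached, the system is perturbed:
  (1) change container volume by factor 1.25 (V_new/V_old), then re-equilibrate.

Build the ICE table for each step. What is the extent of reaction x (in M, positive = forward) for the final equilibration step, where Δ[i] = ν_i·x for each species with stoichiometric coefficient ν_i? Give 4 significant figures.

x = -0.002681 M

Q₀ = 13.98 vs Keq = 1.1410e+04 ⇒ Q<K, forward
Step 1:
                    A           B           X
  init         0.3699       4.688       3.318
  Δ           -0.3296     -0.1099      0.1099
  eq          0.04034       4.578       3.428
  solve Keq expr → x = 0.1099; check Q = 1.1410e+04
Then change container volume by factor 1.25 (V_new/V_old).
Step 2:
                    A           B           X
  init        0.03227       3.663       2.742
  Δ          0.008044    0.002681   -0.002681
  eq          0.04031       3.665        2.74
  solve Keq expr → x = -0.002681; check Q = 1.1410e+04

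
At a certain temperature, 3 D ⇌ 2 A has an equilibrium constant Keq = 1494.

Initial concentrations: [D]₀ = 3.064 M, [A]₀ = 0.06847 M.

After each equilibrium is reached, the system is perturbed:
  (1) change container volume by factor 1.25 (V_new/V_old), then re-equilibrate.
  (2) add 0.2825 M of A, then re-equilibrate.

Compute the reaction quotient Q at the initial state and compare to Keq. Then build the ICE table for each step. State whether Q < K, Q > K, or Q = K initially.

Q₀ = 1.6298e-04 vs Keq = 1494 ⇒ Q<K, forward
Step 1:
                   D          A
  init         3.064    0.06847
  Δ           -2.924       1.95
  eq          0.1397      2.018
  solve Keq expr → x = 0.9748; check Q = 1494
Then change container volume by factor 1.25 (V_new/V_old).
Step 2:
                   D          A
  init        0.1118      1.614
  Δ         0.008352  -0.005568
  eq          0.1201      1.609
  solve Keq expr → x = -0.002784; check Q = 1494
Then add 0.2825 M of A.
Step 3:
                   D          A
  init        0.1201      1.891
  Δ          0.01326   -0.00884
  eq          0.1334      1.882
  solve Keq expr → x = -0.00442; check Q = 1494

Q₀ = 1.6298e-04; Q < K (proceeds forward)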